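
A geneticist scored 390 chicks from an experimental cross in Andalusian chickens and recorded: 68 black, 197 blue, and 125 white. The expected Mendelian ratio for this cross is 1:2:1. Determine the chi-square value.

16.703

Total ratio parts = 4. Expected numbers out of 390:
  black: 390 × 1/4 = 97.5
  blue: 390 × 2/4 = 195
  white: 390 × 1/4 = 97.5
χ² = Σ (O − E)² / E
  black: (68 − 97.5)² / 97.5 = 8.9256
  blue: (197 − 195)² / 195 = 0.0205
  white: (125 − 97.5)² / 97.5 = 7.7564
χ² = 8.9256 + 0.0205 + 7.7564 = 16.7025 ≈ 16.703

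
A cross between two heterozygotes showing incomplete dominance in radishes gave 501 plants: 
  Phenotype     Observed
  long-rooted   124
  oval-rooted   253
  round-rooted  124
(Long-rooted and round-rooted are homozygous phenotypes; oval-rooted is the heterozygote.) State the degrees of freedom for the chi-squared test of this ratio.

2

With incomplete dominance, a heterozygote × heterozygote cross gives a 1:2:1 phenotypic ratio.
A goodness-of-fit test with 3 phenotype classes has df = 3 − 1 = 2.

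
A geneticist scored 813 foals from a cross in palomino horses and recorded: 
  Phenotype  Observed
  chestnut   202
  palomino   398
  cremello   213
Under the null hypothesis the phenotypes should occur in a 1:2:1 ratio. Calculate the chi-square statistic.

Expected counts for N = 813 under a 1:2:1 ratio (total parts = 4):
  chestnut: 813 × 1/4 = 203.25
  palomino: 813 × 2/4 = 406.5
  cremello: 813 × 1/4 = 203.25
χ² = Σ (O − E)² / E
  chestnut: (202 − 203.25)² / 203.25 = 0.0077
  palomino: (398 − 406.5)² / 406.5 = 0.1777
  cremello: (213 − 203.25)² / 203.25 = 0.4677
χ² = 0.0077 + 0.1777 + 0.4677 = 0.6531 ≈ 0.653

0.653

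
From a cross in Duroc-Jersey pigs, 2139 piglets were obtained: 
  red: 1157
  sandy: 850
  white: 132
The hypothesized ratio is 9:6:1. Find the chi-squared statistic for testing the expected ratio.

Total ratio parts = 16. Expected numbers out of 2139:
  red: 2139 × 9/16 = 1203.1875
  sandy: 2139 × 6/16 = 802.125
  white: 2139 × 1/16 = 133.6875
χ² = Σ (O − E)² / E
  red: (1157 − 1203.1875)² / 1203.1875 = 1.7730
  sandy: (850 − 802.125)² / 802.125 = 2.8574
  white: (132 − 133.6875)² / 133.6875 = 0.0213
χ² = 1.7730 + 2.8574 + 0.0213 = 4.6517 ≈ 4.652

4.652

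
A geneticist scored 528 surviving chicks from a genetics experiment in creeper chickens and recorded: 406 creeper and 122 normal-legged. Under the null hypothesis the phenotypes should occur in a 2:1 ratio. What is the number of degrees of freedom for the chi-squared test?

A goodness-of-fit test with 2 phenotype classes has df = 2 − 1 = 1.

1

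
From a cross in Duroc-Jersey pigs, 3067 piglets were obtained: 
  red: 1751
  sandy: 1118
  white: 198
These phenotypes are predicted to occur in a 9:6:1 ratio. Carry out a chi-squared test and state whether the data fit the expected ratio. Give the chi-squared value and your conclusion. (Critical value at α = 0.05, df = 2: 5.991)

Total ratio parts = 16. Expected numbers out of 3067:
  red: 3067 × 9/16 = 1725.1875
  sandy: 3067 × 6/16 = 1150.125
  white: 3067 × 1/16 = 191.6875
χ² = Σ (O − E)² / E
  red: (1751 − 1725.1875)² / 1725.1875 = 0.3862
  sandy: (1118 − 1150.125)² / 1150.125 = 0.8973
  white: (198 − 191.6875)² / 191.6875 = 0.2079
χ² = 0.3862 + 0.8973 + 0.2079 = 1.4914 ≈ 1.491
Degrees of freedom = 3 − 1 = 2; critical value at α = 0.05 is 5.991.
Since 1.491 < 5.991, we fail to reject the null hypothesis — the data are consistent with the 9:6:1 ratio.

1.491; consistent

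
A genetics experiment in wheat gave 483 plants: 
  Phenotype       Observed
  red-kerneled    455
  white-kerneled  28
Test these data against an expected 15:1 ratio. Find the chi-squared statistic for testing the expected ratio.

0.169

Total ratio parts = 16. Expected numbers out of 483:
  red-kerneled: 483 × 15/16 = 452.8125
  white-kerneled: 483 × 1/16 = 30.1875
χ² = Σ (O − E)² / E
  red-kerneled: (455 − 452.8125)² / 452.8125 = 0.0106
  white-kerneled: (28 − 30.1875)² / 30.1875 = 0.1585
χ² = 0.0106 + 0.1585 = 0.1691 ≈ 0.169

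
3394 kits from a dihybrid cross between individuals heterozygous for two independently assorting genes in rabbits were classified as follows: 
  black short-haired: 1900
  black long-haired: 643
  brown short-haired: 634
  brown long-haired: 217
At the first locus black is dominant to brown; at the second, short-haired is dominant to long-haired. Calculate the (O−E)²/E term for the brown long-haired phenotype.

A dihybrid F₂ with independent assortment and complete dominance at both loci gives a 9:3:3:1 phenotypic ratio.
Expected counts for N = 3394 under a 9:3:3:1 ratio (total parts = 16):
  black short-haired: 3394 × 9/16 = 1909.125
  black long-haired: 3394 × 3/16 = 636.375
  brown short-haired: 3394 × 3/16 = 636.375
  brown long-haired: 3394 × 1/16 = 212.125
Contribution of brown long-haired: (217 − 212.125)² / 212.125 = 0.1120

0.112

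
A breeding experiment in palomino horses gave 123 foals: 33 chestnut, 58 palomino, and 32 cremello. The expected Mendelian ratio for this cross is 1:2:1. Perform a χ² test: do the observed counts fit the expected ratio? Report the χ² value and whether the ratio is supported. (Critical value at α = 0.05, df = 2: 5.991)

Total ratio parts = 4. Expected numbers out of 123:
  chestnut: 123 × 1/4 = 30.75
  palomino: 123 × 2/4 = 61.5
  cremello: 123 × 1/4 = 30.75
χ² = Σ (O − E)² / E
  chestnut: (33 − 30.75)² / 30.75 = 0.1646
  palomino: (58 − 61.5)² / 61.5 = 0.1992
  cremello: (32 − 30.75)² / 30.75 = 0.0508
χ² = 0.1646 + 0.1992 + 0.0508 = 0.4146 ≈ 0.415
Degrees of freedom = 3 − 1 = 2; critical value at α = 0.05 is 5.991.
Since 0.415 < 5.991, we fail to reject the null hypothesis — the data are consistent with the 1:2:1 ratio.

0.415; consistent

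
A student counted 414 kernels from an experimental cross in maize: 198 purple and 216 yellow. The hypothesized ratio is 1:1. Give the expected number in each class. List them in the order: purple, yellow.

Expected counts for N = 414 under a 1:1 ratio (total parts = 2):
  purple: 414 × 1/2 = 207
  yellow: 414 × 1/2 = 207

207, 207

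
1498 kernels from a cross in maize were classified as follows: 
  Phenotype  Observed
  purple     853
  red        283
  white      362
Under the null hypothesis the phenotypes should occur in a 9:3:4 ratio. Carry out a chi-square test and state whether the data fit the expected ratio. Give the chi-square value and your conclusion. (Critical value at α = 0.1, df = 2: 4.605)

0.561; consistent

The 9:3:4 ratio has 16 parts, so with N = 1498 the expected counts are:
  purple: 1498 × 9/16 = 842.625
  red: 1498 × 3/16 = 280.875
  white: 1498 × 4/16 = 374.5
χ² = Σ (O − E)² / E
  purple: (853 − 842.625)² / 842.625 = 0.1277
  red: (283 − 280.875)² / 280.875 = 0.0161
  white: (362 − 374.5)² / 374.5 = 0.4172
χ² = 0.1277 + 0.0161 + 0.4172 = 0.561
Degrees of freedom = 3 − 1 = 2; critical value at α = 0.1 is 4.605.
Since 0.561 < 4.605, we fail to reject the null hypothesis — the data are consistent with the 9:3:4 ratio.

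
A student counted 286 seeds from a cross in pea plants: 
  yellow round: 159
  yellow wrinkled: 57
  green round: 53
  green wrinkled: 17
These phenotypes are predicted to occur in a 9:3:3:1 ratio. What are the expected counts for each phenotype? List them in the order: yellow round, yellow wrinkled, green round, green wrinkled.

Total ratio parts = 16. Expected numbers out of 286:
  yellow round: 286 × 9/16 = 160.875
  yellow wrinkled: 286 × 3/16 = 53.625
  green round: 286 × 3/16 = 53.625
  green wrinkled: 286 × 1/16 = 17.875

160.875, 53.625, 53.625, 17.875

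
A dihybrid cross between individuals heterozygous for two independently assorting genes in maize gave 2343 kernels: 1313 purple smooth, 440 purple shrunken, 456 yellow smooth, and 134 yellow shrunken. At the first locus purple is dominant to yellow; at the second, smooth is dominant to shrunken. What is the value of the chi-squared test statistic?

A dihybrid F₂ with independent assortment and complete dominance at both loci gives a 9:3:3:1 phenotypic ratio.
Under the 9:3:3:1 hypothesis (Σ ratio = 16, N = 2343):
  purple smooth: 2343 × 9/16 = 1317.9375
  purple shrunken: 2343 × 3/16 = 439.3125
  yellow smooth: 2343 × 3/16 = 439.3125
  yellow shrunken: 2343 × 1/16 = 146.4375
χ² = Σ (O − E)² / E
  purple smooth: (1313 − 1317.9375)² / 1317.9375 = 0.0185
  purple shrunken: (440 − 439.3125)² / 439.3125 = 0.0011
  yellow smooth: (456 − 439.3125)² / 439.3125 = 0.6339
  yellow shrunken: (134 − 146.4375)² / 146.4375 = 1.0564
χ² = 0.0185 + 0.0011 + 0.6339 + 1.0564 = 1.7099 ≈ 1.710

1.710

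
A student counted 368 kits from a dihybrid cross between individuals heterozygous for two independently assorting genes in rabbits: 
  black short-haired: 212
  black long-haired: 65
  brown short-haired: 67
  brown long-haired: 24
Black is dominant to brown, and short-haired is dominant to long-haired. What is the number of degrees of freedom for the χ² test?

3

A dihybrid F₂ with independent assortment and complete dominance at both loci gives a 9:3:3:1 phenotypic ratio.
A goodness-of-fit test with 4 phenotype classes has df = 4 − 1 = 3.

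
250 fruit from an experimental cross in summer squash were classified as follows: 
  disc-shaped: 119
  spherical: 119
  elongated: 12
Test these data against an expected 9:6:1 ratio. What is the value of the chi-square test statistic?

The 9:6:1 ratio has 16 parts, so with N = 250 the expected counts are:
  disc-shaped: 250 × 9/16 = 140.625
  spherical: 250 × 6/16 = 93.75
  elongated: 250 × 1/16 = 15.625
χ² = Σ (O − E)² / E
  disc-shaped: (119 − 140.625)² / 140.625 = 3.3254
  spherical: (119 − 93.75)² / 93.75 = 6.8007
  elongated: (12 − 15.625)² / 15.625 = 0.8410
χ² = 3.3254 + 6.8007 + 0.8410 = 10.9671 ≈ 10.967

10.967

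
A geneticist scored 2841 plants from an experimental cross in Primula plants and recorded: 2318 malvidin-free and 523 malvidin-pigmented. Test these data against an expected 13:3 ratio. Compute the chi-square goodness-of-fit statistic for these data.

0.217

Total ratio parts = 16. Expected numbers out of 2841:
  malvidin-free: 2841 × 13/16 = 2308.3125
  malvidin-pigmented: 2841 × 3/16 = 532.6875
χ² = Σ (O − E)² / E
  malvidin-free: (2318 − 2308.3125)² / 2308.3125 = 0.0407
  malvidin-pigmented: (523 − 532.6875)² / 532.6875 = 0.1762
χ² = 0.0407 + 0.1762 = 0.2169 ≈ 0.217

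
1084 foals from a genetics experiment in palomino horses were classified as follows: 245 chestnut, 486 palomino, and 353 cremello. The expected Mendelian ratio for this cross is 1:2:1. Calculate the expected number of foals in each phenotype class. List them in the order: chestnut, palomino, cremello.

271, 542, 271

Under the 1:2:1 hypothesis (Σ ratio = 4, N = 1084):
  chestnut: 1084 × 1/4 = 271
  palomino: 1084 × 2/4 = 542
  cremello: 1084 × 1/4 = 271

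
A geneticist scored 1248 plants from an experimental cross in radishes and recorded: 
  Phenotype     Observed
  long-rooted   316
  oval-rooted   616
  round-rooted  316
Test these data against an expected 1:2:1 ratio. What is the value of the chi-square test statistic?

Expected counts for N = 1248 under a 1:2:1 ratio (total parts = 4):
  long-rooted: 1248 × 1/4 = 312
  oval-rooted: 1248 × 2/4 = 624
  round-rooted: 1248 × 1/4 = 312
χ² = Σ (O − E)² / E
  long-rooted: (316 − 312)² / 312 = 0.0513
  oval-rooted: (616 − 624)² / 624 = 0.1026
  round-rooted: (316 − 312)² / 312 = 0.0513
χ² = 0.0513 + 0.1026 + 0.0513 = 0.2052 ≈ 0.205

0.205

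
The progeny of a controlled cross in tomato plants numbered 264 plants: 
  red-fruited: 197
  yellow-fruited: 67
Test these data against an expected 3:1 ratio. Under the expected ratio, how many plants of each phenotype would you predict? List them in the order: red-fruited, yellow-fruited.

Total ratio parts = 4. Expected numbers out of 264:
  red-fruited: 264 × 3/4 = 198
  yellow-fruited: 264 × 1/4 = 66

198, 66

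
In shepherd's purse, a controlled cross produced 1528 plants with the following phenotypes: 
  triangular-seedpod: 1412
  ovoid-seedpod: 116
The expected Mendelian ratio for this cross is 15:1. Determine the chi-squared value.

4.694

The 15:1 ratio has 16 parts, so with N = 1528 the expected counts are:
  triangular-seedpod: 1528 × 15/16 = 1432.5
  ovoid-seedpod: 1528 × 1/16 = 95.5
χ² = Σ (O − E)² / E
  triangular-seedpod: (1412 − 1432.5)² / 1432.5 = 0.2934
  ovoid-seedpod: (116 − 95.5)² / 95.5 = 4.4005
χ² = 0.2934 + 4.4005 = 4.6939 ≈ 4.694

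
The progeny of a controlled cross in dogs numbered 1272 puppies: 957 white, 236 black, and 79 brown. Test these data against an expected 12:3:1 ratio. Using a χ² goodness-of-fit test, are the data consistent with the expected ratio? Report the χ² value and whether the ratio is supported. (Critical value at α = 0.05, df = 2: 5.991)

The 12:3:1 ratio has 16 parts, so with N = 1272 the expected counts are:
  white: 1272 × 12/16 = 954
  black: 1272 × 3/16 = 238.5
  brown: 1272 × 1/16 = 79.5
χ² = Σ (O − E)² / E
  white: (957 − 954)² / 954 = 0.0094
  black: (236 − 238.5)² / 238.5 = 0.0262
  brown: (79 − 79.5)² / 79.5 = 0.0031
χ² = 0.0094 + 0.0262 + 0.0031 = 0.0387 ≈ 0.039
Degrees of freedom = 3 − 1 = 2; critical value at α = 0.05 is 5.991.
Since 0.039 < 5.991, we fail to reject the null hypothesis — the data are consistent with the 12:3:1 ratio.

0.039; consistent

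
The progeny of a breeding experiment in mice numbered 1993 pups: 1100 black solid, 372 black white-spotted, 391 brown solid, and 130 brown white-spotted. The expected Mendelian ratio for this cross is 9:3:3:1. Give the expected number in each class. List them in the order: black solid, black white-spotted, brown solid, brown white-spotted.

1121.0625, 373.6875, 373.6875, 124.5625

The 9:3:3:1 ratio has 16 parts, so with N = 1993 the expected counts are:
  black solid: 1993 × 9/16 = 1121.0625
  black white-spotted: 1993 × 3/16 = 373.6875
  brown solid: 1993 × 3/16 = 373.6875
  brown white-spotted: 1993 × 1/16 = 124.5625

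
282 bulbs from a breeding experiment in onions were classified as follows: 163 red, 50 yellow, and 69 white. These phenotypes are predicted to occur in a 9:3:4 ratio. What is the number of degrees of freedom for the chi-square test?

A goodness-of-fit test with 3 phenotype classes has df = 3 − 1 = 2.

2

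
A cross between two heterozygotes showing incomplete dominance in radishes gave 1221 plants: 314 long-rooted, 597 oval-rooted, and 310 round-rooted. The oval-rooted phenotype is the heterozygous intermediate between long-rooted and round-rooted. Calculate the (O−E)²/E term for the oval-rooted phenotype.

0.299

With incomplete dominance, a heterozygote × heterozygote cross gives a 1:2:1 phenotypic ratio.
Expected counts for N = 1221 under a 1:2:1 ratio (total parts = 4):
  long-rooted: 1221 × 1/4 = 305.25
  oval-rooted: 1221 × 2/4 = 610.5
  round-rooted: 1221 × 1/4 = 305.25
Contribution of oval-rooted: (597 − 610.5)² / 610.5 = 0.2985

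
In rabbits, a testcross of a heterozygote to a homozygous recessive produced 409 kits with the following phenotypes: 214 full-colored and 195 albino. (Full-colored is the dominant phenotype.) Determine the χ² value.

0.883

A testcross of a heterozygote (Aa × aa) gives a 1:1 phenotypic ratio.
Total ratio parts = 2. Expected numbers out of 409:
  full-colored: 409 × 1/2 = 204.5
  albino: 409 × 1/2 = 204.5
χ² = Σ (O − E)² / E
  full-colored: (214 − 204.5)² / 204.5 = 0.4413
  albino: (195 − 204.5)² / 204.5 = 0.4413
χ² = 0.4413 + 0.4413 = 0.8826 ≈ 0.883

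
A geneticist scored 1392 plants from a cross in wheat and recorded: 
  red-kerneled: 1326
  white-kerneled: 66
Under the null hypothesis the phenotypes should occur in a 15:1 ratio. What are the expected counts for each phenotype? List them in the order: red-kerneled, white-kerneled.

The 15:1 ratio has 16 parts, so with N = 1392 the expected counts are:
  red-kerneled: 1392 × 15/16 = 1305
  white-kerneled: 1392 × 1/16 = 87

1305, 87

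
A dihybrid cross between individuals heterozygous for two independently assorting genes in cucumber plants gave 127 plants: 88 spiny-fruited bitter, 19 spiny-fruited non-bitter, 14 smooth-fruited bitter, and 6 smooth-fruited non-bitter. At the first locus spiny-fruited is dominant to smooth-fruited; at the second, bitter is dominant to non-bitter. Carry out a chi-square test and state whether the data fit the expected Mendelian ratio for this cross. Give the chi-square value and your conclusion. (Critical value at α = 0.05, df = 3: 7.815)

A dihybrid F₂ with independent assortment and complete dominance at both loci gives a 9:3:3:1 phenotypic ratio.
Expected counts for N = 127 under a 9:3:3:1 ratio (total parts = 16):
  spiny-fruited bitter: 127 × 9/16 = 71.4375
  spiny-fruited non-bitter: 127 × 3/16 = 23.8125
  smooth-fruited bitter: 127 × 3/16 = 23.8125
  smooth-fruited non-bitter: 127 × 1/16 = 7.9375
χ² = Σ (O − E)² / E
  spiny-fruited bitter: (88 − 71.4375)² / 71.4375 = 3.8399
  spiny-fruited non-bitter: (19 − 23.8125)² / 23.8125 = 0.9726
  smooth-fruited bitter: (14 − 23.8125)² / 23.8125 = 4.0435
  smooth-fruited non-bitter: (6 − 7.9375)² / 7.9375 = 0.4729
χ² = 3.8399 + 0.9726 + 4.0435 + 0.4729 = 9.3289 ≈ 9.329
Degrees of freedom = 4 − 1 = 3; critical value at α = 0.05 is 7.815.
Since 9.329 > 7.815, we reject the null hypothesis — the data do not fit the 9:3:3:1 ratio.

9.329; not consistent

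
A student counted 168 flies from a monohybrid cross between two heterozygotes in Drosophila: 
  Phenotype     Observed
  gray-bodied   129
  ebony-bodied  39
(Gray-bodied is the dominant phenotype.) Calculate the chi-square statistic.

For a monohybrid cross between heterozygotes with complete dominance, the expected phenotypic ratio is 3:1.
Expected counts for N = 168 under a 3:1 ratio (total parts = 4):
  gray-bodied: 168 × 3/4 = 126
  ebony-bodied: 168 × 1/4 = 42
χ² = Σ (O − E)² / E
  gray-bodied: (129 − 126)² / 126 = 0.0714
  ebony-bodied: (39 − 42)² / 42 = 0.2143
χ² = 0.0714 + 0.2143 = 0.2857 ≈ 0.286

0.286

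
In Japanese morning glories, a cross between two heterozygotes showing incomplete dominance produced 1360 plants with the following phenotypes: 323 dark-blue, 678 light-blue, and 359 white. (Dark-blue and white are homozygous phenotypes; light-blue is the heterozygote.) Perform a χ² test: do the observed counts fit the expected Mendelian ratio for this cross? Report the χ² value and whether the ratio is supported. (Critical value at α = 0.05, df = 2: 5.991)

1.918; consistent

With incomplete dominance, a heterozygote × heterozygote cross gives a 1:2:1 phenotypic ratio.
Expected counts for N = 1360 under a 1:2:1 ratio (total parts = 4):
  dark-blue: 1360 × 1/4 = 340
  light-blue: 1360 × 2/4 = 680
  white: 1360 × 1/4 = 340
χ² = Σ (O − E)² / E
  dark-blue: (323 − 340)² / 340 = 0.8500
  light-blue: (678 − 680)² / 680 = 0.0059
  white: (359 − 340)² / 340 = 1.0618
χ² = 0.8500 + 0.0059 + 1.0618 = 1.9177 ≈ 1.918
Degrees of freedom = 3 − 1 = 2; critical value at α = 0.05 is 5.991.
Since 1.918 < 5.991, we fail to reject the null hypothesis — the data are consistent with the 1:2:1 ratio.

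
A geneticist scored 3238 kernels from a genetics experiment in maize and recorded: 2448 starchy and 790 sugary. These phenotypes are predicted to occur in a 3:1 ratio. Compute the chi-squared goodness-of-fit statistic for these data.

0.626

Expected counts for N = 3238 under a 3:1 ratio (total parts = 4):
  starchy: 3238 × 3/4 = 2428.5
  sugary: 3238 × 1/4 = 809.5
χ² = Σ (O − E)² / E
  starchy: (2448 − 2428.5)² / 2428.5 = 0.1566
  sugary: (790 − 809.5)² / 809.5 = 0.4697
χ² = 0.1566 + 0.4697 = 0.6263 ≈ 0.626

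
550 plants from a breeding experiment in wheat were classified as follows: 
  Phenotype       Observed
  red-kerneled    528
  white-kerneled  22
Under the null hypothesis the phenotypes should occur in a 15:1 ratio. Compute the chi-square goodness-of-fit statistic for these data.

4.752

Total ratio parts = 16. Expected numbers out of 550:
  red-kerneled: 550 × 15/16 = 515.625
  white-kerneled: 550 × 1/16 = 34.375
χ² = Σ (O − E)² / E
  red-kerneled: (528 − 515.625)² / 515.625 = 0.2970
  white-kerneled: (22 − 34.375)² / 34.375 = 4.4550
χ² = 0.2970 + 4.4550 = 4.752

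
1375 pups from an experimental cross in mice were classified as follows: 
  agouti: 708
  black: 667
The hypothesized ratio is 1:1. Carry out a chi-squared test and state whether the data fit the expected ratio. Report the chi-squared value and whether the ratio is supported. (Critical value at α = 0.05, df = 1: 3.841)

Expected counts for N = 1375 under a 1:1 ratio (total parts = 2):
  agouti: 1375 × 1/2 = 687.5
  black: 1375 × 1/2 = 687.5
χ² = Σ (O − E)² / E
  agouti: (708 − 687.5)² / 687.5 = 0.6113
  black: (667 − 687.5)² / 687.5 = 0.6113
χ² = 0.6113 + 0.6113 = 1.2226 ≈ 1.223
Degrees of freedom = 2 − 1 = 1; critical value at α = 0.05 is 3.841.
Since 1.223 < 3.841, we fail to reject the null hypothesis — the data are consistent with the 1:1 ratio.

1.223; consistent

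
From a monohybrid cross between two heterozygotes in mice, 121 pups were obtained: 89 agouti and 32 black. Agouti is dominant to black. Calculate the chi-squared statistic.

0.135

For a monohybrid cross between heterozygotes with complete dominance, the expected phenotypic ratio is 3:1.
The 3:1 ratio has 4 parts, so with N = 121 the expected counts are:
  agouti: 121 × 3/4 = 90.75
  black: 121 × 1/4 = 30.25
χ² = Σ (O − E)² / E
  agouti: (89 − 90.75)² / 90.75 = 0.0337
  black: (32 − 30.25)² / 30.25 = 0.1012
χ² = 0.0337 + 0.1012 = 0.1349 ≈ 0.135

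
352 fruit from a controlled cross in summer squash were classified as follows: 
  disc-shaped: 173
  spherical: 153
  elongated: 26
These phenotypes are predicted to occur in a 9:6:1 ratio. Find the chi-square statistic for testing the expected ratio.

Total ratio parts = 16. Expected numbers out of 352:
  disc-shaped: 352 × 9/16 = 198
  spherical: 352 × 6/16 = 132
  elongated: 352 × 1/16 = 22
χ² = Σ (O − E)² / E
  disc-shaped: (173 − 198)² / 198 = 3.1566
  spherical: (153 − 132)² / 132 = 3.3409
  elongated: (26 − 22)² / 22 = 0.7273
χ² = 3.1566 + 3.3409 + 0.7273 = 7.2248 ≈ 7.225

7.225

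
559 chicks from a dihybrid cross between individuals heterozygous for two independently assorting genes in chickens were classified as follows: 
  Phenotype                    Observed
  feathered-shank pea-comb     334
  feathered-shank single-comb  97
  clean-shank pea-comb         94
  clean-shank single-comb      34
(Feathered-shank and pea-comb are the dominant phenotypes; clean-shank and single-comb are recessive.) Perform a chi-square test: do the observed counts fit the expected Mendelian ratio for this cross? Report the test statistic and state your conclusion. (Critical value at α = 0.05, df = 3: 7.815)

2.940; consistent

A dihybrid F₂ with independent assortment and complete dominance at both loci gives a 9:3:3:1 phenotypic ratio.
Total ratio parts = 16. Expected numbers out of 559:
  feathered-shank pea-comb: 559 × 9/16 = 314.4375
  feathered-shank single-comb: 559 × 3/16 = 104.8125
  clean-shank pea-comb: 559 × 3/16 = 104.8125
  clean-shank single-comb: 559 × 1/16 = 34.9375
χ² = Σ (O − E)² / E
  feathered-shank pea-comb: (334 − 314.4375)² / 314.4375 = 1.2171
  feathered-shank single-comb: (97 − 104.8125)² / 104.8125 = 0.5823
  clean-shank pea-comb: (94 − 104.8125)² / 104.8125 = 1.1154
  clean-shank single-comb: (34 − 34.9375)² / 34.9375 = 0.0252
χ² = 1.2171 + 0.5823 + 1.1154 + 0.0252 = 2.940
Degrees of freedom = 4 − 1 = 3; critical value at α = 0.05 is 7.815.
Since 2.940 < 7.815, we fail to reject the null hypothesis — the data are consistent with the 9:3:3:1 ratio.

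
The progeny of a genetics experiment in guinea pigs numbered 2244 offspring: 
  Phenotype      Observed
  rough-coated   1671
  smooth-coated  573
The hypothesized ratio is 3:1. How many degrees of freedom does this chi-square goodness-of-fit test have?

A goodness-of-fit test with 2 phenotype classes has df = 2 − 1 = 1.

1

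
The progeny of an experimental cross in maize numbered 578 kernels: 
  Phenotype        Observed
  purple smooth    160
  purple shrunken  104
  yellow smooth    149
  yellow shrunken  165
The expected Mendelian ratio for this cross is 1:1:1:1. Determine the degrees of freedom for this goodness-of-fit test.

A goodness-of-fit test with 4 phenotype classes has df = 4 − 1 = 3.

3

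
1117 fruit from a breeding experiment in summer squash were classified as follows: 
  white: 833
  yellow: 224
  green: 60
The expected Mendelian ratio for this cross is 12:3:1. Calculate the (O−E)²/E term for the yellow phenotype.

Under the 12:3:1 hypothesis (Σ ratio = 16, N = 1117):
  white: 1117 × 12/16 = 837.75
  yellow: 1117 × 3/16 = 209.4375
  green: 1117 × 1/16 = 69.8125
Contribution of yellow: (224 − 209.4375)² / 209.4375 = 1.0126

1.013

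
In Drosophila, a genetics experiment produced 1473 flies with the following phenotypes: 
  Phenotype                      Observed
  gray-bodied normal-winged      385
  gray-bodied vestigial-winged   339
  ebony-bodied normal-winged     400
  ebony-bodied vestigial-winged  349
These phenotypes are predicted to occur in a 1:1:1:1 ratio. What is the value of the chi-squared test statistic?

The 1:1:1:1 ratio has 4 parts, so with N = 1473 the expected counts are:
  gray-bodied normal-winged: 1473 × 1/4 = 368.25
  gray-bodied vestigial-winged: 1473 × 1/4 = 368.25
  ebony-bodied normal-winged: 1473 × 1/4 = 368.25
  ebony-bodied vestigial-winged: 1473 × 1/4 = 368.25
χ² = Σ (O − E)² / E
  gray-bodied normal-winged: (385 − 368.25)² / 368.25 = 0.7619
  gray-bodied vestigial-winged: (339 − 368.25)² / 368.25 = 2.3233
  ebony-bodied normal-winged: (400 − 368.25)² / 368.25 = 2.7374
  ebony-bodied vestigial-winged: (349 − 368.25)² / 368.25 = 1.0063
χ² = 0.7619 + 2.3233 + 2.7374 + 1.0063 = 6.8289 ≈ 6.829

6.829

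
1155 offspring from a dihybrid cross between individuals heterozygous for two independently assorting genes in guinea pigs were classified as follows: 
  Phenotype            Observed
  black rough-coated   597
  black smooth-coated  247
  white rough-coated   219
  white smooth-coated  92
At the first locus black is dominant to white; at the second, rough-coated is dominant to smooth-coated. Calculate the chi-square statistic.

14.016

A dihybrid F₂ with independent assortment and complete dominance at both loci gives a 9:3:3:1 phenotypic ratio.
Expected counts for N = 1155 under a 9:3:3:1 ratio (total parts = 16):
  black rough-coated: 1155 × 9/16 = 649.6875
  black smooth-coated: 1155 × 3/16 = 216.5625
  white rough-coated: 1155 × 3/16 = 216.5625
  white smooth-coated: 1155 × 1/16 = 72.1875
χ² = Σ (O − E)² / E
  black rough-coated: (597 − 649.6875)² / 649.6875 = 4.2728
  black smooth-coated: (247 − 216.5625)² / 216.5625 = 4.2779
  white rough-coated: (219 − 216.5625)² / 216.5625 = 0.0274
  white smooth-coated: (92 − 72.1875)² / 72.1875 = 5.4377
χ² = 4.2728 + 4.2779 + 0.0274 + 5.4377 = 14.0158 ≈ 14.016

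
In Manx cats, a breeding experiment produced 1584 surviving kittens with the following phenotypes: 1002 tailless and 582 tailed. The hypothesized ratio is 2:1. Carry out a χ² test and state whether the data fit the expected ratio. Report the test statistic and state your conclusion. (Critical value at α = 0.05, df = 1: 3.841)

8.284; not consistent

Expected counts for N = 1584 under a 2:1 ratio (total parts = 3):
  tailless: 1584 × 2/3 = 1056
  tailed: 1584 × 1/3 = 528
χ² = Σ (O − E)² / E
  tailless: (1002 − 1056)² / 1056 = 2.7614
  tailed: (582 − 528)² / 528 = 5.5227
χ² = 2.7614 + 5.5227 = 8.2841 ≈ 8.284
Degrees of freedom = 2 − 1 = 1; critical value at α = 0.05 is 3.841.
Since 8.284 > 3.841, we reject the null hypothesis — the data do not fit the 2:1 ratio.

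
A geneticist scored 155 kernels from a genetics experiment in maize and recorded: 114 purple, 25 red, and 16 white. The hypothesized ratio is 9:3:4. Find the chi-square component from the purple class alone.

8.246

The 9:3:4 ratio has 16 parts, so with N = 155 the expected counts are:
  purple: 155 × 9/16 = 87.1875
  red: 155 × 3/16 = 29.0625
  white: 155 × 4/16 = 38.75
Contribution of purple: (114 − 87.1875)² / 87.1875 = 8.2456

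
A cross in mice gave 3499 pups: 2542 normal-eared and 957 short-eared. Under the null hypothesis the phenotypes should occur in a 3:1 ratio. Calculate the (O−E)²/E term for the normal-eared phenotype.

2.578

Total ratio parts = 4. Expected numbers out of 3499:
  normal-eared: 3499 × 3/4 = 2624.25
  short-eared: 3499 × 1/4 = 874.75
Contribution of normal-eared: (2542 − 2624.25)² / 2624.25 = 2.5779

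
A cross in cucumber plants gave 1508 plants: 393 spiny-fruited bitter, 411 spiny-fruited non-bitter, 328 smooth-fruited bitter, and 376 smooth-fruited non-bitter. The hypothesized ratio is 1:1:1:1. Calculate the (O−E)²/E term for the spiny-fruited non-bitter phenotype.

Total ratio parts = 4. Expected numbers out of 1508:
  spiny-fruited bitter: 1508 × 1/4 = 377
  spiny-fruited non-bitter: 1508 × 1/4 = 377
  smooth-fruited bitter: 1508 × 1/4 = 377
  smooth-fruited non-bitter: 1508 × 1/4 = 377
Contribution of spiny-fruited non-bitter: (411 − 377)² / 377 = 3.0663

3.066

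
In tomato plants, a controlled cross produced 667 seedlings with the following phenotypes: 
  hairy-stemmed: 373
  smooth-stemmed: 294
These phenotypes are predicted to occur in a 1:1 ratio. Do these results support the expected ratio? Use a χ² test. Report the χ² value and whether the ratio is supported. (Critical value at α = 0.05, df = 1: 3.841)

9.357; not consistent

Total ratio parts = 2. Expected numbers out of 667:
  hairy-stemmed: 667 × 1/2 = 333.5
  smooth-stemmed: 667 × 1/2 = 333.5
χ² = Σ (O − E)² / E
  hairy-stemmed: (373 − 333.5)² / 333.5 = 4.6784
  smooth-stemmed: (294 − 333.5)² / 333.5 = 4.6784
χ² = 4.6784 + 4.6784 = 9.3568 ≈ 9.357
Degrees of freedom = 2 − 1 = 1; critical value at α = 0.05 is 3.841.
Since 9.357 > 3.841, we reject the null hypothesis — the data do not fit the 1:1 ratio.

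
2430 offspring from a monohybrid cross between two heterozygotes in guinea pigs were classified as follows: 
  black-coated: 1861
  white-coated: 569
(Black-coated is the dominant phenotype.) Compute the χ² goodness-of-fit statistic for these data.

For a monohybrid cross between heterozygotes with complete dominance, the expected phenotypic ratio is 3:1.
Expected counts for N = 2430 under a 3:1 ratio (total parts = 4):
  black-coated: 2430 × 3/4 = 1822.5
  white-coated: 2430 × 1/4 = 607.5
χ² = Σ (O − E)² / E
  black-coated: (1861 − 1822.5)² / 1822.5 = 0.8133
  white-coated: (569 − 607.5)² / 607.5 = 2.4399
χ² = 0.8133 + 2.4399 = 3.2532 ≈ 3.253

3.253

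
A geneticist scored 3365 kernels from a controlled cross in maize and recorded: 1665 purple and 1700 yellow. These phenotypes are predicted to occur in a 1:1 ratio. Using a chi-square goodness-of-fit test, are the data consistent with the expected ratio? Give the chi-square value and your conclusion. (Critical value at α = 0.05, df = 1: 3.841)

0.364; consistent

Under the 1:1 hypothesis (Σ ratio = 2, N = 3365):
  purple: 3365 × 1/2 = 1682.5
  yellow: 3365 × 1/2 = 1682.5
χ² = Σ (O − E)² / E
  purple: (1665 − 1682.5)² / 1682.5 = 0.1820
  yellow: (1700 − 1682.5)² / 1682.5 = 0.1820
χ² = 0.1820 + 0.1820 = 0.364
Degrees of freedom = 2 − 1 = 1; critical value at α = 0.05 is 3.841.
Since 0.364 < 3.841, we fail to reject the null hypothesis — the data are consistent with the 1:1 ratio.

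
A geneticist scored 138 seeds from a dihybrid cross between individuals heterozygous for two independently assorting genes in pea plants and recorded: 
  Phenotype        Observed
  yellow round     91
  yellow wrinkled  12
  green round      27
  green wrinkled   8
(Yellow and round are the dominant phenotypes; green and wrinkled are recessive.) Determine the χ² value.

9.839

A dihybrid F₂ with independent assortment and complete dominance at both loci gives a 9:3:3:1 phenotypic ratio.
The 9:3:3:1 ratio has 16 parts, so with N = 138 the expected counts are:
  yellow round: 138 × 9/16 = 77.625
  yellow wrinkled: 138 × 3/16 = 25.875
  green round: 138 × 3/16 = 25.875
  green wrinkled: 138 × 1/16 = 8.625
χ² = Σ (O − E)² / E
  yellow round: (91 − 77.625)² / 77.625 = 2.3045
  yellow wrinkled: (12 − 25.875)² / 25.875 = 7.4402
  green round: (27 − 25.875)² / 25.875 = 0.0489
  green wrinkled: (8 − 8.625)² / 8.625 = 0.0453
χ² = 2.3045 + 7.4402 + 0.0489 + 0.0453 = 9.8389 ≈ 9.839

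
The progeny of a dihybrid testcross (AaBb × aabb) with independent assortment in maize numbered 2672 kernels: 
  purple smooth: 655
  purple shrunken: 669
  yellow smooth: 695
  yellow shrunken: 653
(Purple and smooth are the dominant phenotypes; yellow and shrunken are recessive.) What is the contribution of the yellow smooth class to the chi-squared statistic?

A dihybrid testcross with independent assortment gives a 1:1:1:1 ratio.
Total ratio parts = 4. Expected numbers out of 2672:
  purple smooth: 2672 × 1/4 = 668
  purple shrunken: 2672 × 1/4 = 668
  yellow smooth: 2672 × 1/4 = 668
  yellow shrunken: 2672 × 1/4 = 668
Contribution of yellow smooth: (695 − 668)² / 668 = 1.0913

1.091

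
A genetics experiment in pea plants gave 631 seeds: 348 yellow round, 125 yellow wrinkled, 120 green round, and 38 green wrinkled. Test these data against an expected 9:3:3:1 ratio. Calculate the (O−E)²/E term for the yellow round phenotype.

0.136

Under the 9:3:3:1 hypothesis (Σ ratio = 16, N = 631):
  yellow round: 631 × 9/16 = 354.9375
  yellow wrinkled: 631 × 3/16 = 118.3125
  green round: 631 × 3/16 = 118.3125
  green wrinkled: 631 × 1/16 = 39.4375
Contribution of yellow round: (348 − 354.9375)² / 354.9375 = 0.1356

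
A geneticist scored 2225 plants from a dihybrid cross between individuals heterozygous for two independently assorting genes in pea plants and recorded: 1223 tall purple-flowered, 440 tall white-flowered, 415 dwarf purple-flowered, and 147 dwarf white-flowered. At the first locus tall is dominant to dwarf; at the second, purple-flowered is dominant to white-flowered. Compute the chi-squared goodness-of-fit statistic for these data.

A dihybrid F₂ with independent assortment and complete dominance at both loci gives a 9:3:3:1 phenotypic ratio.
Under the 9:3:3:1 hypothesis (Σ ratio = 16, N = 2225):
  tall purple-flowered: 2225 × 9/16 = 1251.5625
  tall white-flowered: 2225 × 3/16 = 417.1875
  dwarf purple-flowered: 2225 × 3/16 = 417.1875
  dwarf white-flowered: 2225 × 1/16 = 139.0625
χ² = Σ (O − E)² / E
  tall purple-flowered: (1223 − 1251.5625)² / 1251.5625 = 0.6518
  tall white-flowered: (440 − 417.1875)² / 417.1875 = 1.2474
  dwarf purple-flowered: (415 − 417.1875)² / 417.1875 = 0.0115
  dwarf white-flowered: (147 − 139.0625)² / 139.0625 = 0.4531
χ² = 0.6518 + 1.2474 + 0.0115 + 0.4531 = 2.3638 ≈ 2.364

2.364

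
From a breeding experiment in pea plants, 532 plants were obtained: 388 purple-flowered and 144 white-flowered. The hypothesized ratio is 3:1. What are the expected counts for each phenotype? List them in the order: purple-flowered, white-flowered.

The 3:1 ratio has 4 parts, so with N = 532 the expected counts are:
  purple-flowered: 532 × 3/4 = 399
  white-flowered: 532 × 1/4 = 133

399, 133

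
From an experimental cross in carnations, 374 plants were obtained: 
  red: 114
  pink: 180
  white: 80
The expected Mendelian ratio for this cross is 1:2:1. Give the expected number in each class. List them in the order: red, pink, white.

93.5, 187, 93.5

Total ratio parts = 4. Expected numbers out of 374:
  red: 374 × 1/4 = 93.5
  pink: 374 × 2/4 = 187
  white: 374 × 1/4 = 93.5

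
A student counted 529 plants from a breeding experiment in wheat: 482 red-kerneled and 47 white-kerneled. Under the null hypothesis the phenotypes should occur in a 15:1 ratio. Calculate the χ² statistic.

6.267

Total ratio parts = 16. Expected numbers out of 529:
  red-kerneled: 529 × 15/16 = 495.9375
  white-kerneled: 529 × 1/16 = 33.0625
χ² = Σ (O − E)² / E
  red-kerneled: (482 − 495.9375)² / 495.9375 = 0.3917
  white-kerneled: (47 − 33.0625)² / 33.0625 = 5.8754
χ² = 0.3917 + 5.8754 = 6.2671 ≈ 6.267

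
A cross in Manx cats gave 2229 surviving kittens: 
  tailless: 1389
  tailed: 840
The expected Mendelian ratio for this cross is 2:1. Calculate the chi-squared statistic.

Expected counts for N = 2229 under a 2:1 ratio (total parts = 3):
  tailless: 2229 × 2/3 = 1486
  tailed: 2229 × 1/3 = 743
χ² = Σ (O − E)² / E
  tailless: (1389 − 1486)² / 1486 = 6.3318
  tailed: (840 − 743)² / 743 = 12.6635
χ² = 6.3318 + 12.6635 = 18.9953 ≈ 18.995

18.995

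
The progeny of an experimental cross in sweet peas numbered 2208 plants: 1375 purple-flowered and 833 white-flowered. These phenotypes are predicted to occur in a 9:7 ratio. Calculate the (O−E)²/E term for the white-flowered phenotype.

18.312

Expected counts for N = 2208 under a 9:7 ratio (total parts = 16):
  purple-flowered: 2208 × 9/16 = 1242
  white-flowered: 2208 × 7/16 = 966
Contribution of white-flowered: (833 − 966)² / 966 = 18.3116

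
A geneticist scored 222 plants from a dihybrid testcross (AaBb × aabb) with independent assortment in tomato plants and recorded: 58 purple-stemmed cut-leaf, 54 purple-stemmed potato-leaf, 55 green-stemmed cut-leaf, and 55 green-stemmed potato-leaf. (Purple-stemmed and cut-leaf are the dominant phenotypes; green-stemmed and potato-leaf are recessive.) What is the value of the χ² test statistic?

A dihybrid testcross with independent assortment gives a 1:1:1:1 ratio.
Expected counts for N = 222 under a 1:1:1:1 ratio (total parts = 4):
  purple-stemmed cut-leaf: 222 × 1/4 = 55.5
  purple-stemmed potato-leaf: 222 × 1/4 = 55.5
  green-stemmed cut-leaf: 222 × 1/4 = 55.5
  green-stemmed potato-leaf: 222 × 1/4 = 55.5
χ² = Σ (O − E)² / E
  purple-stemmed cut-leaf: (58 − 55.5)² / 55.5 = 0.1126
  purple-stemmed potato-leaf: (54 − 55.5)² / 55.5 = 0.0405
  green-stemmed cut-leaf: (55 − 55.5)² / 55.5 = 0.0045
  green-stemmed potato-leaf: (55 − 55.5)² / 55.5 = 0.0045
χ² = 0.1126 + 0.0405 + 0.0045 + 0.0045 = 0.1621 ≈ 0.162

0.162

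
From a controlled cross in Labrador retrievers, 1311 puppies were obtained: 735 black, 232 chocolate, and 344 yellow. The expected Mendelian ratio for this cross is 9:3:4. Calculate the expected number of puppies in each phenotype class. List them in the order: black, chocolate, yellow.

The 9:3:4 ratio has 16 parts, so with N = 1311 the expected counts are:
  black: 1311 × 9/16 = 737.4375
  chocolate: 1311 × 3/16 = 245.8125
  yellow: 1311 × 4/16 = 327.75

737.4375, 245.8125, 327.75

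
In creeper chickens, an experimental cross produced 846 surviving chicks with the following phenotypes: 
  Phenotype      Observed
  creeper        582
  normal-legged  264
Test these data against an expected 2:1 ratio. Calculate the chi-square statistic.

1.723

Total ratio parts = 3. Expected numbers out of 846:
  creeper: 846 × 2/3 = 564
  normal-legged: 846 × 1/3 = 282
χ² = Σ (O − E)² / E
  creeper: (582 − 564)² / 564 = 0.5745
  normal-legged: (264 − 282)² / 282 = 1.1489
χ² = 0.5745 + 1.1489 = 1.7234 ≈ 1.723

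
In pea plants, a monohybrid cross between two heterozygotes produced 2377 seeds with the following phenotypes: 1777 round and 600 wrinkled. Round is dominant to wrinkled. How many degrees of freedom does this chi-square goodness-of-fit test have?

1

For a monohybrid cross between heterozygotes with complete dominance, the expected phenotypic ratio is 3:1.
A goodness-of-fit test with 2 phenotype classes has df = 2 − 1 = 1.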